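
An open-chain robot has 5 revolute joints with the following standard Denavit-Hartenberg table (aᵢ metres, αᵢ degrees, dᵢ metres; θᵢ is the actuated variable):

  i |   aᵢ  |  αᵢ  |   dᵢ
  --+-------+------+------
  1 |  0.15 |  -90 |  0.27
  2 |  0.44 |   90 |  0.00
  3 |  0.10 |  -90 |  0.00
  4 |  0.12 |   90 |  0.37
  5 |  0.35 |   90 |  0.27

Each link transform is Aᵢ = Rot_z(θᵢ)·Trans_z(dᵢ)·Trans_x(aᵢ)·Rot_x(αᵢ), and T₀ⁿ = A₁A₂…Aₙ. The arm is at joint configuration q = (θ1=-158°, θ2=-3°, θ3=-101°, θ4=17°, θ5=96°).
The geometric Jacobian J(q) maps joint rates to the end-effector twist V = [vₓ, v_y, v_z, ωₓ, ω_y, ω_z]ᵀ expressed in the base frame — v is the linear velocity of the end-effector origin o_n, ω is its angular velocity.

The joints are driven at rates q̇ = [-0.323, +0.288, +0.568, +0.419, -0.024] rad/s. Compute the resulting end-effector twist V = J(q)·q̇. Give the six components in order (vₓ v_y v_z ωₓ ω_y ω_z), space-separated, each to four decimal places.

o_n = [-1.2886, -0.0989, 0.5608]
J₁: ẑ×o_n = [0.0989, -1.2886, 0.0000], ω = ẑ
J2: z=[0.3746, -0.9272, 0.0000] o=[-0.1391, -0.0562, 0.2700] → [-0.2697, -0.1089, -1.0818, 0.3746, -0.9272, 0.0000]
J3: z=[0.0485, 0.0196, 0.9986] o=[-0.5465, -0.2208, 0.2930] → [-0.1164, -0.7541, 0.0205, 0.0485, 0.0196, 0.9986]
J4: z=[-0.9804, -0.1903, 0.0514] o=[-0.5656, -0.1226, 0.2920] → [-0.0524, 0.2264, -0.1608, -0.9804, -0.1903, 0.0514]
J5: z=[-0.0095, 0.3057, 0.9521] o=[-0.9520, -0.0811, 0.2749] → [0.1044, -0.3178, 0.1031, -0.0095, 0.3057, 0.9521]
V = J·q̇ = [-0.2002, 0.0590, -0.3698, -0.2751, -0.3430, 0.2429]

-0.2002 0.0590 -0.3698 -0.2751 -0.3430 0.2429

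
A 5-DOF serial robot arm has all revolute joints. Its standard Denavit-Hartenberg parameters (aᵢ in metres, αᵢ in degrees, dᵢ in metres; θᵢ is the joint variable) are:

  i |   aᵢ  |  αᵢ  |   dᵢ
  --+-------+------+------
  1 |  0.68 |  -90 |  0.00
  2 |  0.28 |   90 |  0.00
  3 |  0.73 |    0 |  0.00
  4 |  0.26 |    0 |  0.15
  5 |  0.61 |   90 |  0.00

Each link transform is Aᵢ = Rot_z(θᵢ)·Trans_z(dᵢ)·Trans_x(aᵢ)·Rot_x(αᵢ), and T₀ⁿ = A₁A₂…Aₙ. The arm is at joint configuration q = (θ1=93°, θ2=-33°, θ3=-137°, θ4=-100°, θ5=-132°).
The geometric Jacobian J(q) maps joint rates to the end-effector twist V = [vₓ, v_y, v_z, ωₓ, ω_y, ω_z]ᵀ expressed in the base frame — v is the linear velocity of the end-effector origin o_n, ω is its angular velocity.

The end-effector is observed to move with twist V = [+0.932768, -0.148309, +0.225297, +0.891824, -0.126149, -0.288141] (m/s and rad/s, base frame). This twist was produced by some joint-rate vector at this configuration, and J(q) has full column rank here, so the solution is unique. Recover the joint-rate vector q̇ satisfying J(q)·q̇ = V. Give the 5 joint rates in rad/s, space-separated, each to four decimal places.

-0.5540 -0.8840 0.9790 0.1820 -0.8440

o_n = [0.3343, 0.7905, 0.2385]
J₁: ẑ×o_n = [-0.7905, 0.3343, 0.0000], ω = ẑ
J2: z=[-0.9986, -0.0523, 0.0000] o=[-0.0356, 0.6791, 0.0000] → [-0.0125, 0.2382, -0.0919, -0.9986, -0.0523, 0.0000]
J3: z=[0.0285, -0.5439, 0.8387] o=[-0.0479, 0.9136, 0.1525] → [0.0564, 0.3181, 0.2044, 0.0285, -0.5439, 0.8387]
J4: z=[0.0285, -0.5439, 0.8387] o=[0.4727, 0.4925, -0.1383] → [-0.4549, -0.1268, -0.0668, 0.0285, -0.5439, 0.8387]
J5: z=[0.0285, -0.5439, 0.8387] o=[0.2655, 0.2809, -0.0896] → [-0.6059, 0.0484, 0.0520, 0.0285, -0.5439, 0.8387]
q̇ = J⁺·V = [-0.5540, -0.8840, 0.9790, 0.1820, -0.8440]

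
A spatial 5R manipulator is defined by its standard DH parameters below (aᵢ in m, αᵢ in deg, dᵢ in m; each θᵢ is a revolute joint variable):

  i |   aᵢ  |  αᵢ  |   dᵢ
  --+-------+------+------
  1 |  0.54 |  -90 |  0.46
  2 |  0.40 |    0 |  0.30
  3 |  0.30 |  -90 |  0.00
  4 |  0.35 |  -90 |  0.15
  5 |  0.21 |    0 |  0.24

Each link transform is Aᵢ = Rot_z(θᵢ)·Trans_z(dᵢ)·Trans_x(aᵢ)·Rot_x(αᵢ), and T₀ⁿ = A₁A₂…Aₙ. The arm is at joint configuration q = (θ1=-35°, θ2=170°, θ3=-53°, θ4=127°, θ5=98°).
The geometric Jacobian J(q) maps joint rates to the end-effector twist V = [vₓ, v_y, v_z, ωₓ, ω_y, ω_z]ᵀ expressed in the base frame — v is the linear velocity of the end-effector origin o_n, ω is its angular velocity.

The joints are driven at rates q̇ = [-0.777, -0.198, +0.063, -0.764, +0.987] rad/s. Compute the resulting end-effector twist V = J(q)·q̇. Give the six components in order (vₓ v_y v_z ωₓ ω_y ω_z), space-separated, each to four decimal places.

-0.1529 -0.2757 -0.2389 1.1140 -0.2197 -0.4215

o_n = [0.3014, 0.0187, 0.4397]
J₁: ẑ×o_n = [-0.0187, 0.3014, 0.0000], ω = ẑ
J2: z=[0.5736, 0.8192, 0.0000] o=[0.4423, -0.3097, 0.4600] → [-0.0166, 0.0116, 0.3038, 0.5736, 0.8192, 0.0000]
J3: z=[0.5736, 0.8192, 0.0000] o=[0.2917, 0.1620, 0.3905] → [0.0403, -0.0282, -0.0901, 0.5736, 0.8192, 0.0000]
J4: z=[-0.7299, 0.5111, 0.4540] o=[0.1802, 0.2401, 0.1232] → [0.2622, 0.2860, 0.0996, -0.7299, 0.5111, 0.4540]
J5: z=[0.6422, 0.2850, 0.7116] o=[-0.0113, 0.0329, 0.3790] → [0.0274, 0.1836, -0.0982, 0.6422, 0.2850, 0.7116]
V = J·q̇ = [-0.1529, -0.2757, -0.2389, 1.1140, -0.2197, -0.4215]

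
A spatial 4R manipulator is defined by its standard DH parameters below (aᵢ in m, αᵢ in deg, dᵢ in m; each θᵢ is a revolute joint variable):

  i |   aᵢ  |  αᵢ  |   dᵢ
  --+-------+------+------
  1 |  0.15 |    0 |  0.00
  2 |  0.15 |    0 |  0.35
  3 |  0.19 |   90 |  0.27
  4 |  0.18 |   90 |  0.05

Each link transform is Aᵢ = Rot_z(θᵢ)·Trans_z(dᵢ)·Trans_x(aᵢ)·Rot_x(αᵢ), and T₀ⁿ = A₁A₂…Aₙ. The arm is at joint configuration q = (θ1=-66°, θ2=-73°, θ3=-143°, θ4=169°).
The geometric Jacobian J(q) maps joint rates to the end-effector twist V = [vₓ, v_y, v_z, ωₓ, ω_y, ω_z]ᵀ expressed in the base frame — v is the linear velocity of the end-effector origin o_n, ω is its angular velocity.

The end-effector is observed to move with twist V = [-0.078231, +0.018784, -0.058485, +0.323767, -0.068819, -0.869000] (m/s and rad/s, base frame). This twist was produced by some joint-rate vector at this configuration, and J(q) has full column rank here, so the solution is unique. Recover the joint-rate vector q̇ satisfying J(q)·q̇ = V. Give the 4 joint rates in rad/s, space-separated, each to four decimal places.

-0.0690 -0.6290 -0.1710 0.3310

o_n = [-0.0005, -0.2328, 0.6543]
J₁: ẑ×o_n = [0.2328, -0.0005, 0.0000], ω = ẑ
J2: z=[0.0000, 0.0000, 1.0000] o=[0.0610, -0.1370, 0.0000] → [0.0958, -0.0615, 0.0000, 0.0000, 0.0000, 1.0000]
J3: z=[0.0000, 0.0000, 1.0000] o=[-0.0522, -0.2354, 0.3500] → [-0.0026, 0.0517, 0.0000, 0.0000, 0.0000, 1.0000]
J4: z=[0.9781, -0.2079, 0.0000] o=[-0.0127, -0.0496, 0.6200] → [-0.0071, -0.0336, -0.1767, 0.9781, -0.2079, 0.0000]
q̇ = J⁺·V = [-0.0690, -0.6290, -0.1710, 0.3310]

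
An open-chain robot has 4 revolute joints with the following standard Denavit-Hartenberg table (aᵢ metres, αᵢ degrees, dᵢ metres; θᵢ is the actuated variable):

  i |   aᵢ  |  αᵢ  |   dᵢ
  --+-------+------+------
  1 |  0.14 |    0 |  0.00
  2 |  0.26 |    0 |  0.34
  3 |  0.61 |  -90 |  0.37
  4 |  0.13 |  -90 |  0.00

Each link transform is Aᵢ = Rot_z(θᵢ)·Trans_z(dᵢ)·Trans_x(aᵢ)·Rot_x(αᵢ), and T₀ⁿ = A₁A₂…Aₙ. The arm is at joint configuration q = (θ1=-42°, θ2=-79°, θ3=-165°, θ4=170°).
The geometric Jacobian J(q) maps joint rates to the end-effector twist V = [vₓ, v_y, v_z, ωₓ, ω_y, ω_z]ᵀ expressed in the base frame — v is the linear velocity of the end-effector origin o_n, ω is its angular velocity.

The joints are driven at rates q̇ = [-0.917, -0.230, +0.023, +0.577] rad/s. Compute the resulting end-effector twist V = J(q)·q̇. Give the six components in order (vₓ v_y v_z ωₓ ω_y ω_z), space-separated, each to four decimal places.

0.1756 -0.1037 0.0739 -0.5546 0.1590 -1.1240

o_n = [0.1030, 0.1468, 0.6874]
J₁: ẑ×o_n = [-0.1468, 0.1030, 0.0000], ω = ẑ
J2: z=[0.0000, 0.0000, 1.0000] o=[0.1040, -0.0937, 0.0000] → [-0.2404, -0.0011, 0.0000, 0.0000, 0.0000, 1.0000]
J3: z=[0.0000, 0.0000, 1.0000] o=[-0.0299, -0.3165, 0.3400] → [-0.4633, 0.1329, 0.0000, 0.0000, 0.0000, 1.0000]
J4: z=[-0.9613, 0.2756, 0.0000] o=[0.1383, 0.2698, 0.7100] → [-0.0062, -0.0217, 0.1280, -0.9613, 0.2756, 0.0000]
V = J·q̇ = [0.1756, -0.1037, 0.0739, -0.5546, 0.1590, -1.1240]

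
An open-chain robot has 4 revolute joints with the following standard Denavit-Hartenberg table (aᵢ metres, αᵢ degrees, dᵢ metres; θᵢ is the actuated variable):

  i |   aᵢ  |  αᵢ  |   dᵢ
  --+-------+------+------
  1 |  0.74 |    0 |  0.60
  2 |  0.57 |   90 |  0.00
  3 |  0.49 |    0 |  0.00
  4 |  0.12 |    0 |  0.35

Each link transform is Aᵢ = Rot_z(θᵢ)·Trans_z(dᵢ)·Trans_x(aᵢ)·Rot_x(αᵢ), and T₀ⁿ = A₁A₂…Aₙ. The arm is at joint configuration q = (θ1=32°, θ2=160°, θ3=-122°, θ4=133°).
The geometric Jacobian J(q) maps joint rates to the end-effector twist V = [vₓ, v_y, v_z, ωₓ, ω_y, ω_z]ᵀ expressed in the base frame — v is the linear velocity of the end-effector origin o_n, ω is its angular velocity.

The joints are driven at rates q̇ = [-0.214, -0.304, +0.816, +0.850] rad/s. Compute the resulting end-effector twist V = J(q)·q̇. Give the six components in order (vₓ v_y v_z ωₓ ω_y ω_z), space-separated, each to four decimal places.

o_n = [0.1360, 0.6455, 0.2074]
J₁: ẑ×o_n = [-0.6455, 0.1360, 0.0000], ω = ẑ
J2: z=[0.0000, 0.0000, 1.0000] o=[0.6276, 0.3921, 0.6000] → [-0.2533, -0.4915, 0.0000, 0.0000, 0.0000, 1.0000]
J3: z=[-0.2079, 0.9781, 0.0000] o=[0.0700, 0.2736, 0.6000] → [-0.3841, -0.0816, -0.1419, -0.2079, 0.9781, 0.0000]
J4: z=[-0.2079, 0.9781, 0.0000] o=[0.3240, 0.3276, 0.1845] → [0.0224, 0.0048, 0.1178, -0.2079, 0.9781, 0.0000]
V = J·q̇ = [-0.0792, 0.0578, -0.0156, -0.3464, 1.6296, -0.5180]

-0.0792 0.0578 -0.0156 -0.3464 1.6296 -0.5180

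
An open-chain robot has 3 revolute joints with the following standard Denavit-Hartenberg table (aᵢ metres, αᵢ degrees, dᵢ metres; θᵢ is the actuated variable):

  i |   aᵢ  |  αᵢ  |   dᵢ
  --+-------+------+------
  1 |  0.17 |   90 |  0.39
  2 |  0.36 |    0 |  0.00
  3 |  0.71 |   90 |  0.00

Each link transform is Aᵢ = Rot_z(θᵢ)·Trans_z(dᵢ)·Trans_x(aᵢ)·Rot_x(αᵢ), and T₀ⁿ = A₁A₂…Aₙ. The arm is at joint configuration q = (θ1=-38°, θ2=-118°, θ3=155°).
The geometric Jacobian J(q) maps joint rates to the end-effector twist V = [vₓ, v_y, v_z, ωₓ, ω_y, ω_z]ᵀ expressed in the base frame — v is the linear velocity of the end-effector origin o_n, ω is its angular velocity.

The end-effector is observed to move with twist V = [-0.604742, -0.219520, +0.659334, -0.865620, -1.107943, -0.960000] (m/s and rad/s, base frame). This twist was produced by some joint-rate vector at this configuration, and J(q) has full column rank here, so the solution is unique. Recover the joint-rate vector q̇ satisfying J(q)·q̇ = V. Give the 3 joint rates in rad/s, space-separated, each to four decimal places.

o_n = [0.4476, -0.3497, 0.4994]
J₁: ẑ×o_n = [0.3497, 0.4476, -0.0000], ω = ẑ
J2: z=[-0.6157, -0.7880, 0.0000] o=[0.1340, -0.1047, 0.3900] → [-0.0862, 0.0674, 0.3980, -0.6157, -0.7880, 0.0000]
J3: z=[-0.6157, -0.7880, 0.0000] o=[0.0008, -0.0006, 0.0721] → [-0.3367, 0.2631, 0.5670, -0.6157, -0.7880, 0.0000]
q̇ = J⁺·V = [-0.9600, 0.8160, 0.5900]

-0.9600 0.8160 0.5900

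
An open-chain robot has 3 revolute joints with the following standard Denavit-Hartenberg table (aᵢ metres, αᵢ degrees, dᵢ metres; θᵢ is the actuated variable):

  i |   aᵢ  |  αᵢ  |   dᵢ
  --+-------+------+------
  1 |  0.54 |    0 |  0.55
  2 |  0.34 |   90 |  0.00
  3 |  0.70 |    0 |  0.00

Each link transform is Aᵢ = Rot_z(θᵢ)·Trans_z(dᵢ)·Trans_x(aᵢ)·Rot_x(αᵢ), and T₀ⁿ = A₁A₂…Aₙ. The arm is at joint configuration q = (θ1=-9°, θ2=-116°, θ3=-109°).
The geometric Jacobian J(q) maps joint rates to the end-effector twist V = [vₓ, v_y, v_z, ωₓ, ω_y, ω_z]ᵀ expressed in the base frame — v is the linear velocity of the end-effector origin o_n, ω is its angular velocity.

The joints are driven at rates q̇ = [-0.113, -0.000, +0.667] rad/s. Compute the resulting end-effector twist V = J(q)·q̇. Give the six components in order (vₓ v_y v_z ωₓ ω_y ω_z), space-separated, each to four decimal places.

-0.2731 -0.4146 -0.1520 -0.5464 0.3826 -0.1130

o_n = [0.4691, -0.1763, -0.1119]
J₁: ẑ×o_n = [0.1763, 0.4691, -0.0000], ω = ẑ
J2: z=[0.0000, 0.0000, 1.0000] o=[0.5334, -0.0845, 0.5500] → [0.0918, -0.0643, 0.0000, 0.0000, 0.0000, 1.0000]
J3: z=[-0.8192, 0.5736, 0.0000] o=[0.3383, -0.3630, 0.5500] → [-0.3796, -0.5422, -0.2279, -0.8192, 0.5736, 0.0000]
V = J·q̇ = [-0.2731, -0.4146, -0.1520, -0.5464, 0.3826, -0.1130]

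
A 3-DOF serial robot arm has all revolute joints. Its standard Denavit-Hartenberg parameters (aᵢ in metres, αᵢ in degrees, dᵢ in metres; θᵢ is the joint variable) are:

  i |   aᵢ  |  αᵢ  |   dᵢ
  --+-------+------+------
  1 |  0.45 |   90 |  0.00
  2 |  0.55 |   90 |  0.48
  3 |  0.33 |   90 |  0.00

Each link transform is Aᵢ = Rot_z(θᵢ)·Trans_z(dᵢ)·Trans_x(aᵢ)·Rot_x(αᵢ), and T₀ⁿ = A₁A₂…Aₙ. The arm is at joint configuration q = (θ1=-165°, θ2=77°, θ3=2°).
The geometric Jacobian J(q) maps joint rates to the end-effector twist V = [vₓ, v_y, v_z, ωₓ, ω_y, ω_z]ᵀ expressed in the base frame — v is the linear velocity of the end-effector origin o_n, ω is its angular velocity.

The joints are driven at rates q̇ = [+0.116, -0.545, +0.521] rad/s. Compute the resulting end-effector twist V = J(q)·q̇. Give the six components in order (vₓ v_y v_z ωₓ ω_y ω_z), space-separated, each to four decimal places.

-0.5301 -0.0420 -0.1137 -0.3493 -0.6578 -0.0012

o_n = [-0.7530, 0.3071, 0.8572]
J₁: ẑ×o_n = [-0.3071, -0.7530, 0.0000], ω = ẑ
J2: z=[-0.2588, 0.9659, 0.0000] o=[-0.4347, -0.1165, 0.0000] → [0.8280, 0.2219, 0.1979, -0.2588, 0.9659, 0.0000]
J3: z=[-0.9412, -0.2522, -0.2250] o=[-0.6784, 0.3152, 0.5359] → [-0.0829, 0.3192, -0.0112, -0.9412, -0.2522, -0.2250]
V = J·q̇ = [-0.5301, -0.0420, -0.1137, -0.3493, -0.6578, -0.0012]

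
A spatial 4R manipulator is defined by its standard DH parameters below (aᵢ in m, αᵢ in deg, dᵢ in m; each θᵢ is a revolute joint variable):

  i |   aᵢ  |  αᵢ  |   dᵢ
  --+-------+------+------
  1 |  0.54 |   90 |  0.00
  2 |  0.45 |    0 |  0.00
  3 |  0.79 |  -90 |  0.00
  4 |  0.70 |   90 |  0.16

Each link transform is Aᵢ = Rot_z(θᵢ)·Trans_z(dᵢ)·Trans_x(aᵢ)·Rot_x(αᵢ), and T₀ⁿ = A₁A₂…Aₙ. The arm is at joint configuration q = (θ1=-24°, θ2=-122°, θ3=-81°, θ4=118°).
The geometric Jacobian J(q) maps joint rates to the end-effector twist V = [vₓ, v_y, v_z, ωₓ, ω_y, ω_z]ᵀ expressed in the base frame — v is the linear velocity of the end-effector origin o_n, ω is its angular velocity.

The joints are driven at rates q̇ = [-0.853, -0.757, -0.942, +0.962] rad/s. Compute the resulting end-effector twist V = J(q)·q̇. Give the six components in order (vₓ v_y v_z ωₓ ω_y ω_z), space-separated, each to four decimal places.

0.7047 -0.4865 0.7760 0.3477 1.7050 -1.7385

o_n = [0.0818, 0.6401, -0.3486]
J₁: ẑ×o_n = [-0.6401, 0.0818, 0.0000], ω = ẑ
J2: z=[-0.4067, -0.9135, 0.0000] o=[0.4933, -0.2196, 0.0000] → [0.3185, -0.1418, -0.7257, -0.4067, -0.9135, 0.0000]
J3: z=[-0.4067, -0.9135, 0.0000] o=[0.2755, -0.1226, -0.3816] → [-0.0301, 0.0134, -0.4872, -0.4067, -0.9135, 0.0000]
J4: z=[-0.3570, 0.1589, -0.9205] o=[-0.3889, 0.1731, -0.0729] → [0.3861, -0.5316, -0.2415, -0.3570, 0.1589, -0.9205]
V = J·q̇ = [0.7047, -0.4865, 0.7760, 0.3477, 1.7050, -1.7385]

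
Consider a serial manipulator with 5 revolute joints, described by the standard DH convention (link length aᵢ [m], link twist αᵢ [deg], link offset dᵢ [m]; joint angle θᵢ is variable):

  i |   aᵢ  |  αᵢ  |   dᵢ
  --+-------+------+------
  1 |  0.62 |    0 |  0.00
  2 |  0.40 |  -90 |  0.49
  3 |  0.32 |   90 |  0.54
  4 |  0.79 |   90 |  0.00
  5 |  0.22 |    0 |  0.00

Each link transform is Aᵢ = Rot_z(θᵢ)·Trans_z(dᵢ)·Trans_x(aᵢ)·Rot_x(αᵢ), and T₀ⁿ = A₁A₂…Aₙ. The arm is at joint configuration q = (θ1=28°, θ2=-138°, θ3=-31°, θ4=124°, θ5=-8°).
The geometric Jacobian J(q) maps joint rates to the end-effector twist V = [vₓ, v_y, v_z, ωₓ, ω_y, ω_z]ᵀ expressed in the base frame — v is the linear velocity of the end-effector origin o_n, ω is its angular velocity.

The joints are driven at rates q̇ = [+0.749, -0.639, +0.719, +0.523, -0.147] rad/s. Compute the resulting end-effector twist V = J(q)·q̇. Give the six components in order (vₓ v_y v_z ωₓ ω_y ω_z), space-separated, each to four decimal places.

o_n = [1.7692, -0.3739, 0.3383]
J₁: ẑ×o_n = [0.3739, 1.7692, -0.0000], ω = ẑ
J2: z=[0.0000, 0.0000, 1.0000] o=[0.5474, 0.2911, 0.0000] → [0.6650, 1.2218, -0.0000, 0.0000, 0.0000, 1.0000]
J3: z=[0.9397, -0.3420, 0.0000] o=[0.4106, -0.0848, 0.4900] → [0.0519, 0.1426, 0.1930, 0.9397, -0.3420, 0.0000]
J4: z=[0.1762, 0.4840, 0.8572] o=[0.8242, -0.5272, 0.6548] → [-0.2846, 0.8658, -0.4303, 0.1762, 0.4840, 0.8572]
J5: z=[0.2824, -0.8590, 0.4270] o=[1.5692, -0.3954, 0.4273] → [0.0672, 0.1105, 0.1779, 0.2824, -0.8590, 0.4270]
V = J·q̇ = [-0.2663, 1.0835, -0.1124, 0.7263, 0.1335, 0.4955]

-0.2663 1.0835 -0.1124 0.7263 0.1335 0.4955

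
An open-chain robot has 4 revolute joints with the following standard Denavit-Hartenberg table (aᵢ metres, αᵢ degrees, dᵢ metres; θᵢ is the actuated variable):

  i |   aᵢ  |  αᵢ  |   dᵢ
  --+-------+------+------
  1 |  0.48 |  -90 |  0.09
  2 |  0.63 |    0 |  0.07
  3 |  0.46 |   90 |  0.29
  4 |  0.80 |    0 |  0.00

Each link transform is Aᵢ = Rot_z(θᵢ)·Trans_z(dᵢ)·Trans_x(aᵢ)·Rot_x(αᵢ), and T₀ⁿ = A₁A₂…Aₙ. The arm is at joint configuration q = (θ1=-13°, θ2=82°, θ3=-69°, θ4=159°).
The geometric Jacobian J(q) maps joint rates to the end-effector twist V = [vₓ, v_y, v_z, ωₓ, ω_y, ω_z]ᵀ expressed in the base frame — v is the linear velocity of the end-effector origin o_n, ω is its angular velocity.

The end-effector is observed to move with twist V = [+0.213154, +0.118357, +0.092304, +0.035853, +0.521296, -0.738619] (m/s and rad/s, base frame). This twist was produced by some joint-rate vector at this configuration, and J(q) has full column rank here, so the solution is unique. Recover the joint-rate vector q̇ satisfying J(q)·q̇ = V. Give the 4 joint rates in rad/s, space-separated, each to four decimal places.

o_n = [0.4263, 0.5653, -0.4693]
J₁: ẑ×o_n = [-0.5653, 0.4263, 0.0000], ω = ẑ
J2: z=[0.2250, 0.9744, 0.0000] o=[0.4677, -0.1080, 0.0900] → [-0.5450, 0.1258, 0.1918, 0.2250, 0.9744, 0.0000]
J3: z=[0.2250, 0.9744, 0.0000] o=[0.5689, -0.0595, -0.5339] → [0.0629, -0.0145, 0.2795, 0.2250, 0.9744, 0.0000]
J4: z=[0.2192, -0.0506, 0.9744] o=[1.0708, 0.1222, -0.6373] → [-0.4402, -0.6649, 0.0645, 0.2192, -0.0506, 0.9744]
q̇ = J⁺·V = [-0.3820, 0.3230, 0.1930, -0.3660]

-0.3820 0.3230 0.1930 -0.3660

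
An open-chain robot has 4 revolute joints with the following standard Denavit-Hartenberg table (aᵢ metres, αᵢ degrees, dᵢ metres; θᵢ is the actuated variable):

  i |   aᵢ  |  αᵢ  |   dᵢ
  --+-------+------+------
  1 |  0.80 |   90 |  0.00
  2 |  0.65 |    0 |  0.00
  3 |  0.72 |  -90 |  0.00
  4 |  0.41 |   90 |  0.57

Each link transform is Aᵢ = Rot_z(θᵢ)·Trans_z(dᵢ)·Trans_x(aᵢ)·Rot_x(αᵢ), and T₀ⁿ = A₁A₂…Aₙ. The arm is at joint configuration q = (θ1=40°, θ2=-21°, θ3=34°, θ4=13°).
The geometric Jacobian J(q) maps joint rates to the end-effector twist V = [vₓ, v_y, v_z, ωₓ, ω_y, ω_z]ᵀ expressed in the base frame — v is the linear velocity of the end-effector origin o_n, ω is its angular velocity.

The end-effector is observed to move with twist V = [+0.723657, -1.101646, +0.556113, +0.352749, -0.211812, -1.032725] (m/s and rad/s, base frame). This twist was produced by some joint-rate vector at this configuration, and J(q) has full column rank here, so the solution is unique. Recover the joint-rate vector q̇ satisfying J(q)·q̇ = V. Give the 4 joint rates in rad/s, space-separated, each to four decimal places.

o_n = [1.7558, 1.5937, 0.5743]
J₁: ẑ×o_n = [-1.5937, 1.7558, 0.0000], ω = ẑ
J2: z=[0.6428, -0.7660, 0.0000] o=[0.6128, 0.5142, 0.0000] → [-0.4399, -0.3691, 1.5694, 0.6428, -0.7660, 0.0000]
J3: z=[0.6428, -0.7660, 0.0000] o=[1.0777, 0.9043, -0.2329] → [-0.6184, -0.5189, 0.9626, 0.6428, -0.7660, 0.0000]
J4: z=[-0.1723, -0.1446, 0.9744] o=[1.6151, 1.3552, -0.0710] → [-0.3256, 0.2483, -0.0207, -0.1723, -0.1446, 0.9744]
q̇ = J⁺·V = [-0.4520, 0.2790, 0.1100, -0.5960]

-0.4520 0.2790 0.1100 -0.5960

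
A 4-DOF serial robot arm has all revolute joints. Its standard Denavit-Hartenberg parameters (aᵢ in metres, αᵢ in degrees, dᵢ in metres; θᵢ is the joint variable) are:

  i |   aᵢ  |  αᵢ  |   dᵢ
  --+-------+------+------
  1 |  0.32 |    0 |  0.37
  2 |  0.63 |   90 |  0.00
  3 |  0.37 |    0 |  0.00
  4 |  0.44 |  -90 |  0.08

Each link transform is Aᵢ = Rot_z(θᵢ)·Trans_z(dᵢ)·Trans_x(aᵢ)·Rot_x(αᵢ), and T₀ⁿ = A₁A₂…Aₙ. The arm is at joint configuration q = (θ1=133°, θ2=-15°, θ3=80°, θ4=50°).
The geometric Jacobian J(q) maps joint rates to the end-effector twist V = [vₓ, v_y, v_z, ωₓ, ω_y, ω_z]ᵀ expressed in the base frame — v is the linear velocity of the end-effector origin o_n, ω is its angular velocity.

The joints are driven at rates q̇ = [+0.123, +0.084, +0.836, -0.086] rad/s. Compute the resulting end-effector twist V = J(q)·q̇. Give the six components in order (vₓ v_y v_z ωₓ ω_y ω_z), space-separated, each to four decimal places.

0.1499 -0.5444 -0.1584 0.6622 0.3521 0.2070

o_n = [-0.3408, 0.6349, 1.0714]
J₁: ẑ×o_n = [-0.6349, -0.3408, 0.0000], ω = ẑ
J2: z=[0.0000, 0.0000, 1.0000] o=[-0.2182, 0.2340, 0.3700] → [-0.4008, -0.1225, 0.0000, 0.0000, 0.0000, 1.0000]
J3: z=[0.8829, 0.4695, 0.0000] o=[-0.5140, 0.7903, 0.3700] → [0.3293, -0.6193, -0.2186, 0.8829, 0.4695, 0.0000]
J4: z=[0.8829, 0.4695, 0.0000] o=[-0.5442, 0.8470, 0.7344] → [0.1582, -0.2976, -0.2828, 0.8829, 0.4695, 0.0000]
V = J·q̇ = [0.1499, -0.5444, -0.1584, 0.6622, 0.3521, 0.2070]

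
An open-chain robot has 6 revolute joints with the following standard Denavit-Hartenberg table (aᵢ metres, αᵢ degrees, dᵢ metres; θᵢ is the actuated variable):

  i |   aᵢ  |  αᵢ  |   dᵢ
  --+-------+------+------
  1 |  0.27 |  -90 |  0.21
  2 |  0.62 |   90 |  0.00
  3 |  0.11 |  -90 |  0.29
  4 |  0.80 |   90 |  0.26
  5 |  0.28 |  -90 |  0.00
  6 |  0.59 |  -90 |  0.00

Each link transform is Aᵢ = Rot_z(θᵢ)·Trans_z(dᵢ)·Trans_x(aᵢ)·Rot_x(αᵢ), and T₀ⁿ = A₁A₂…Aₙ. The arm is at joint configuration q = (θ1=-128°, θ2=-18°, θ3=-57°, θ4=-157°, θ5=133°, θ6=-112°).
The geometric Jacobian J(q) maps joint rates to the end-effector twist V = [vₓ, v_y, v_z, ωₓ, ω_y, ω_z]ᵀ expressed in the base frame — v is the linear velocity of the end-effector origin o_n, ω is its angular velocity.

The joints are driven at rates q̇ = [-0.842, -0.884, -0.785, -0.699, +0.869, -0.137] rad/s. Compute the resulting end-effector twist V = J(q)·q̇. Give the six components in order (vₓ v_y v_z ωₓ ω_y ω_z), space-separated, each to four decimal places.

-1.2784 -0.6924 -0.0266 -0.5302 0.7048 -2.5417

o_n = [0.2547, -1.0362, 0.4242]
J₁: ẑ×o_n = [1.0362, 0.2547, -0.0000], ω = ẑ
J2: z=[0.7880, -0.6157, 0.0000] o=[-0.1662, -0.2128, 0.2100] → [-0.1319, -0.1688, -0.3897, 0.7880, -0.6157, 0.0000]
J3: z=[0.1902, 0.2435, 0.9511] o=[-0.5293, -0.6774, 0.4016] → [0.3467, 0.7413, -0.2592, 0.1902, 0.2435, 0.9511]
J4: z=[-0.0619, -0.9638, 0.2592] o=[-0.5819, -0.5949, 0.6959] → [0.3762, 0.2000, 0.8336, -0.0619, -0.9638, 0.2592]
J5: z=[0.2077, -0.2664, -0.9412] o=[0.1830, -0.8490, 0.9366] → [-0.0396, 0.0390, -0.0198, 0.2077, -0.2664, -0.9412]
J6: z=[-0.6718, 0.6606, -0.3352] o=[-0.0161, -1.0456, 0.9483] → [-0.3431, -0.4428, -0.1852, -0.6718, 0.6606, -0.3352]
V = J·q̇ = [-1.2784, -0.6924, -0.0266, -0.5302, 0.7048, -2.5417]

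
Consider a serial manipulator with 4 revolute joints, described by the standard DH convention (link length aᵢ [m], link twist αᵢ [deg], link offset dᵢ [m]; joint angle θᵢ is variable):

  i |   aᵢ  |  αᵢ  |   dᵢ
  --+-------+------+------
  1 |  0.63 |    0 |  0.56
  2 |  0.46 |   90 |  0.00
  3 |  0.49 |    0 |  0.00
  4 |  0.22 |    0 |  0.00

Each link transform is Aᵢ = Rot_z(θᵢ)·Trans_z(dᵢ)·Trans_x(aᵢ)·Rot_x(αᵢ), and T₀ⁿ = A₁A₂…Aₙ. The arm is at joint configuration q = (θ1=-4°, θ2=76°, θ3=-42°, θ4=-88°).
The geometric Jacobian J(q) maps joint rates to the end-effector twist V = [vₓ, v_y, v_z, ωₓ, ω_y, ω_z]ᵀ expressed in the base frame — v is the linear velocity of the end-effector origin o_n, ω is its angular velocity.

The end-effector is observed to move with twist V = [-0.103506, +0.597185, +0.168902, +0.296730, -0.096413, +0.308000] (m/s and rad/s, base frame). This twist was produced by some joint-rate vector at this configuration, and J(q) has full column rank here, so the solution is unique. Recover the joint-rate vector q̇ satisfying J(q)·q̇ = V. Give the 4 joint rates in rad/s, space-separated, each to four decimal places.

o_n = [0.8394, 0.6054, 0.0636]
J₁: ẑ×o_n = [-0.6054, 0.8394, 0.0000], ω = ẑ
J2: z=[0.0000, 0.0000, 1.0000] o=[0.6285, -0.0439, 0.5600] → [-0.6493, 0.2110, 0.0000, 0.0000, 0.0000, 1.0000]
J3: z=[0.9511, -0.3090, 0.0000] o=[0.7706, 0.3935, 0.5600] → [0.1534, 0.4721, 0.2227, 0.9511, -0.3090, 0.0000]
J4: z=[0.9511, -0.3090, 0.0000] o=[0.8831, 0.7399, 0.2321] → [0.0521, 0.1603, -0.1414, 0.9511, -0.3090, 0.0000]
q̇ = J⁺·V = [0.4770, -0.1690, 0.5850, -0.2730]

0.4770 -0.1690 0.5850 -0.2730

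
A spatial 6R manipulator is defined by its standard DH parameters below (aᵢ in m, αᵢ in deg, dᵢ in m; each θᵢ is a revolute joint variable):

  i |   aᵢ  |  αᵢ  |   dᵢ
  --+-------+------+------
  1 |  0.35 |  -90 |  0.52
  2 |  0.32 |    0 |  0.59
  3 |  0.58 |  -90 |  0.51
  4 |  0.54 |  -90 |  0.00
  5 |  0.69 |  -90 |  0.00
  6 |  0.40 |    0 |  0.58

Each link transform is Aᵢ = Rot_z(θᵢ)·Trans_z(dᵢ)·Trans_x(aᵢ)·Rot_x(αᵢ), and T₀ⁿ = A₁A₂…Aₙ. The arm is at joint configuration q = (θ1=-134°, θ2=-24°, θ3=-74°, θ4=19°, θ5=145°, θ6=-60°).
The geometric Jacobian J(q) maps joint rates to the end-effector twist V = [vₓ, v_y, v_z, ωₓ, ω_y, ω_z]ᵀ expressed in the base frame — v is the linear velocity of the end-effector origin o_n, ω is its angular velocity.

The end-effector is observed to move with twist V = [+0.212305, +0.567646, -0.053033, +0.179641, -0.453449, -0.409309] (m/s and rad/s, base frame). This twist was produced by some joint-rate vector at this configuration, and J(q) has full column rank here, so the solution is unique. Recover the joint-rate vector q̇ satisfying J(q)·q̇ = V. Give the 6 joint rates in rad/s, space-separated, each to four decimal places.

o_n = [0.2535, -1.0941, 0.6194]
J₁: ẑ×o_n = [1.0941, 0.2535, -0.0000], ω = ẑ
J2: z=[0.7193, -0.6947, 0.0000] o=[-0.2431, -0.2518, 0.5200] → [-0.0691, -0.0715, -0.2609, 0.7193, -0.6947, 0.0000]
J3: z=[0.7193, -0.6947, 0.0000] o=[-0.0218, -0.8719, 0.6502] → [0.0214, 0.0221, 0.0314, 0.7193, -0.6947, 0.0000]
J4: z=[-0.6879, -0.7123, 0.1392] o=[0.4011, -1.1681, 1.2245] → [0.4207, -0.4368, -0.1561, -0.6879, -0.7123, 0.1392]
J5: z=[-0.7116, 0.6242, -0.3224] o=[0.3240, -0.9949, 1.7301] → [-0.7253, -0.7677, 0.1146, -0.7116, 0.6242, -0.3224]
J6: z=[-0.4816, -0.7675, -0.4230] o=[0.6770, -0.8943, 1.1458] → [0.3195, -0.0743, -0.2289, -0.4816, -0.7675, -0.4230]
q̇ = J⁺·V = [-0.3890, -0.4360, 0.0810, -0.2400, -0.7400, 0.5330]

-0.3890 -0.4360 0.0810 -0.2400 -0.7400 0.5330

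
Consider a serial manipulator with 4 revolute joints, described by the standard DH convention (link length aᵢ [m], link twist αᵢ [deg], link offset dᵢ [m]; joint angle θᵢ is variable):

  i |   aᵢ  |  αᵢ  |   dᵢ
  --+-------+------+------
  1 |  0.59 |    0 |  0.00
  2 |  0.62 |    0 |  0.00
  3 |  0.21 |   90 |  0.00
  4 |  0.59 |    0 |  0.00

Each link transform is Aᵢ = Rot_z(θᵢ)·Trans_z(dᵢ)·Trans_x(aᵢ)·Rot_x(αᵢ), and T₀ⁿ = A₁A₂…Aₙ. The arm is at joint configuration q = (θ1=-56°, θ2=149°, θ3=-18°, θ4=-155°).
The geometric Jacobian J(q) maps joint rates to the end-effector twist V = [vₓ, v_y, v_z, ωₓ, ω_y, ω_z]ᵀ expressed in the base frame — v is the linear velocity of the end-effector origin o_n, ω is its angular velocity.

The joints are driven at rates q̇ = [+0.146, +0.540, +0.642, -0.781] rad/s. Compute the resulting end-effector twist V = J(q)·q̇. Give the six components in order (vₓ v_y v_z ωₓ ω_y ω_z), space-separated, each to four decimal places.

o_n = [0.2134, -0.1836, -0.2493]
J₁: ẑ×o_n = [0.1836, 0.2134, -0.0000], ω = ẑ
J2: z=[0.0000, 0.0000, 1.0000] o=[0.3299, -0.4891, 0.0000] → [-0.3055, -0.1165, 0.0000, 0.0000, 0.0000, 1.0000]
J3: z=[0.0000, 0.0000, 1.0000] o=[0.2975, 0.1300, 0.0000] → [0.3137, -0.0840, 0.0000, 0.0000, 0.0000, 1.0000]
J4: z=[0.9659, -0.2588, 0.0000] o=[0.3518, 0.3329, 0.0000] → [0.0645, 0.2408, -0.5347, 0.9659, -0.2588, 0.0000]
V = J·q̇ = [0.0128, -0.2738, 0.4176, -0.7544, 0.2021, 1.3280]

0.0128 -0.2738 0.4176 -0.7544 0.2021 1.3280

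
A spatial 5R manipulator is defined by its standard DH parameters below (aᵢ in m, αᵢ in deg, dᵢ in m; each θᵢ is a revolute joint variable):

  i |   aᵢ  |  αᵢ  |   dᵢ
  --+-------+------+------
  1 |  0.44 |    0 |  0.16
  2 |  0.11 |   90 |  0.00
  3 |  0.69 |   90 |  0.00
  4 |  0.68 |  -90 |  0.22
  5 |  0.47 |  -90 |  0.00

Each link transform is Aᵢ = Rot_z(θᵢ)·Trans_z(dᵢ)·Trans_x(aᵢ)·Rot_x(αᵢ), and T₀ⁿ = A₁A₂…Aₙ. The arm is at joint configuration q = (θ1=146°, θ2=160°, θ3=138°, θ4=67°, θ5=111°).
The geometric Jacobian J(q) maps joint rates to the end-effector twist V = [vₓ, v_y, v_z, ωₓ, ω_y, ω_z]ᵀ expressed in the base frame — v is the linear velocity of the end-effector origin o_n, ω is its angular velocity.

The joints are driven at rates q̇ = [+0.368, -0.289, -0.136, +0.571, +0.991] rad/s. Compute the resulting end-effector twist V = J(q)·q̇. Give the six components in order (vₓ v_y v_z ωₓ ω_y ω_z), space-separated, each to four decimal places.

0.4101 -0.4303 -0.0597 0.4198 -1.0052 -0.1071

o_n = [-1.1558, 0.5337, 0.5929]
J₁: ẑ×o_n = [-0.5337, -1.1558, 0.0000], ω = ẑ
J2: z=[0.0000, 0.0000, 1.0000] o=[-0.3648, 0.2460, 0.1600] → [-0.2877, -0.7911, 0.0000, 0.0000, 0.0000, 1.0000]
J3: z=[-0.8090, -0.5878, 0.0000] o=[-0.3001, 0.1571, 0.1600] → [-0.2544, 0.3502, -0.8077, -0.8090, -0.5878, 0.0000]
J4: z=[0.3933, -0.5413, 0.7431] o=[-0.6015, 0.5719, 0.6217] → [0.0440, -0.4006, -0.3151, 0.3933, -0.5413, 0.7431]
J5: z=[0.0860, -0.7831, -0.6159] o=[-1.1374, 0.2446, 0.9630] → [0.4679, 0.0432, 0.0105, 0.0860, -0.7831, -0.6159]
V = J·q̇ = [0.4101, -0.4303, -0.0597, 0.4198, -1.0052, -0.1071]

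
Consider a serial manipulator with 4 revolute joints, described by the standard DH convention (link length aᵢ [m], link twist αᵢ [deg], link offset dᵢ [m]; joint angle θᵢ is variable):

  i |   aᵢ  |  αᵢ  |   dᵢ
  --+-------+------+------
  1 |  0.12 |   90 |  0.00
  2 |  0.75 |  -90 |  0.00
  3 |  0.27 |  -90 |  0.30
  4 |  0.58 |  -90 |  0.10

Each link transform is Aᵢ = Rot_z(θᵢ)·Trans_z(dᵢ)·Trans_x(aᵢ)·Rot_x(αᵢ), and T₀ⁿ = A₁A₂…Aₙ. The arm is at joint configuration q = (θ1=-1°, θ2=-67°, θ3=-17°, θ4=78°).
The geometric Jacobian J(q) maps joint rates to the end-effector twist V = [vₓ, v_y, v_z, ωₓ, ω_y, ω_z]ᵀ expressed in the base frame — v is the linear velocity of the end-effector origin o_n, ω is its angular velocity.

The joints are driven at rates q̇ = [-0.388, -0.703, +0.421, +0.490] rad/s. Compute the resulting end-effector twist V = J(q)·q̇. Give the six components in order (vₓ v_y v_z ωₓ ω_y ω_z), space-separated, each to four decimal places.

-0.9795 0.1421 0.0708 0.4639 1.1637 -0.3554

o_n = [0.3240, -0.0242, -1.1656]
J₁: ẑ×o_n = [0.0242, 0.3240, -0.0000], ω = ẑ
J2: z=[-0.0175, -0.9998, 0.0000] o=[0.1200, -0.0021, 0.0000] → [1.1654, -0.0203, 0.2043, -0.0175, -0.9998, 0.0000]
J3: z=[0.9204, -0.0161, 0.3907] o=[0.4130, -0.0072, -0.6904] → [0.0143, 0.4026, -0.0171, 0.9204, -0.0161, 0.3907]
J4: z=[0.1309, 0.9542, -0.2691] o=[0.7886, -0.0927, -0.8108] → [-0.3200, 0.1715, 0.4523, 0.1309, 0.9542, -0.2691]
V = J·q̇ = [-0.9795, 0.1421, 0.0708, 0.4639, 1.1637, -0.3554]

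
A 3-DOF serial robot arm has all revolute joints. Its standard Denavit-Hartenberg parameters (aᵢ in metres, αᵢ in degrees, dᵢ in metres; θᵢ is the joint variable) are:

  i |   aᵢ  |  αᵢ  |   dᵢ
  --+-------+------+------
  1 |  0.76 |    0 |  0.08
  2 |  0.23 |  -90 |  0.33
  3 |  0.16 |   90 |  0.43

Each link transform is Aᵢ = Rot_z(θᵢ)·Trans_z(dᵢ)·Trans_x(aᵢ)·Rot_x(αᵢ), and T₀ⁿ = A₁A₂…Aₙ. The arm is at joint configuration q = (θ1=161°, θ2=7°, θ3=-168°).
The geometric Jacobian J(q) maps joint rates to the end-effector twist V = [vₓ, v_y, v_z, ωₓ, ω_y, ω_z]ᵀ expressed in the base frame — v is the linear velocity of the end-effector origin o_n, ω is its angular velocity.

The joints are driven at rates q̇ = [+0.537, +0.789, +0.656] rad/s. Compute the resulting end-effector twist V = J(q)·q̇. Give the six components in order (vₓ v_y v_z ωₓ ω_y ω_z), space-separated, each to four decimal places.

o_n = [-0.8799, -0.1579, 0.4433]
J₁: ẑ×o_n = [0.1579, -0.8799, 0.0000], ω = ẑ
J2: z=[0.0000, 0.0000, 1.0000] o=[-0.7186, 0.2474, 0.0800] → [0.4053, -0.1613, 0.0000, 0.0000, 0.0000, 1.0000]
J3: z=[-0.2079, -0.9781, 0.0000] o=[-0.9436, 0.2953, 0.4100] → [-0.0325, 0.0069, 0.1565, -0.2079, -0.9781, 0.0000]
V = J·q̇ = [0.3832, -0.5952, 0.1027, -0.1364, -0.6417, 1.3260]

0.3832 -0.5952 0.1027 -0.1364 -0.6417 1.3260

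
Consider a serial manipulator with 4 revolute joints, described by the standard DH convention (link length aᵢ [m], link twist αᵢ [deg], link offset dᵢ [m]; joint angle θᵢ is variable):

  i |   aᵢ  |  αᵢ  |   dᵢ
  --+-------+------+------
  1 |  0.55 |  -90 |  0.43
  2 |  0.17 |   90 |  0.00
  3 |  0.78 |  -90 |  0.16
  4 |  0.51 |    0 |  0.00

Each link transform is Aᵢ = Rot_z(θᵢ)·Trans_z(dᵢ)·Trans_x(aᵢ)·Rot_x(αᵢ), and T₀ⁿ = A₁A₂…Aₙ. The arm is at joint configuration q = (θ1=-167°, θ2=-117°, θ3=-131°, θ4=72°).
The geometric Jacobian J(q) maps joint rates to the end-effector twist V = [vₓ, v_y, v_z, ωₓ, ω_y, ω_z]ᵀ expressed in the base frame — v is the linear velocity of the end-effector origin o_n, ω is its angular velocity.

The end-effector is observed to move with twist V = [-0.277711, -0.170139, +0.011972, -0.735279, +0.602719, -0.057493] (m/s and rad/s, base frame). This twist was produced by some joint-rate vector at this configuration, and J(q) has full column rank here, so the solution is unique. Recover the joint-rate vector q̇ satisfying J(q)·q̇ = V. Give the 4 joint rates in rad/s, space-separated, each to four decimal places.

-0.1400 -0.9180 -0.5550 -0.2520

o_n = [-1.1742, 0.4551, 0.1810]
J₁: ẑ×o_n = [-0.4551, -1.1742, 0.0000], ω = ẑ
J2: z=[0.2250, -0.9744, 0.0000] o=[-0.5359, -0.1237, 0.4300] → [0.2427, 0.0560, -0.4917, 0.2250, -0.9744, 0.0000]
J3: z=[0.8682, 0.2004, -0.4540] o=[-0.4607, -0.1064, 0.5815] → [0.1746, 0.6716, 0.6305, 0.8682, 0.2004, -0.4540]
J4: z=[0.1863, 0.7163, 0.6725] o=[-0.6806, 0.4470, 0.0529] → [0.0863, -0.3558, 0.3551, 0.1863, 0.7163, 0.6725]
q̇ = J⁺·V = [-0.1400, -0.9180, -0.5550, -0.2520]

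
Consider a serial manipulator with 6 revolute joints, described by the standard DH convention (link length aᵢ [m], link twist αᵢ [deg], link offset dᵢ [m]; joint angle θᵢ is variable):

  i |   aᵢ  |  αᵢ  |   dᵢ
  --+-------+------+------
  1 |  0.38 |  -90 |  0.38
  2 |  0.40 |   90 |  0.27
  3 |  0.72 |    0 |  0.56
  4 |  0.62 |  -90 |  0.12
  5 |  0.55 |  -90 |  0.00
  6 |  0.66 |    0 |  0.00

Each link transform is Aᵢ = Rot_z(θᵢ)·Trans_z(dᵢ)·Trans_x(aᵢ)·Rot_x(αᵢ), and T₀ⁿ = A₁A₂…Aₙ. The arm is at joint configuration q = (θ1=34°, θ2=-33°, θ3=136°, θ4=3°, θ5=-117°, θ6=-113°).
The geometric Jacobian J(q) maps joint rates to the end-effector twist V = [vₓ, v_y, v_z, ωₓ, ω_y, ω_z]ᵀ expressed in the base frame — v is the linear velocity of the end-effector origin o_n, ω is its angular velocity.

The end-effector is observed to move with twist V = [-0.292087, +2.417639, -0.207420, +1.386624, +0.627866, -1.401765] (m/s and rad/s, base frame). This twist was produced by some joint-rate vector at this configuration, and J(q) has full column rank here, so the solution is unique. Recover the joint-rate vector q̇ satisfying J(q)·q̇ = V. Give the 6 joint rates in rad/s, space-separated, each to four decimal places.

-0.7200 0.0500 -0.9790 0.0330 -0.3520 -0.9760

o_n = [-1.0775, 0.0348, 0.6869]
J₁: ẑ×o_n = [-0.0348, -1.0775, 0.0000], ω = ẑ
J2: z=[-0.5592, 0.8290, 0.0000] o=[0.3150, 0.2125, 0.3800] → [0.2545, 0.1716, 1.2538, -0.5592, 0.8290, 0.0000]
J3: z=[-0.4515, -0.3046, 0.8387] o=[0.4422, 0.6239, 0.5979] → [0.4669, -1.2342, -0.1968, -0.4515, -0.3046, 0.8387]
J4: z=[-0.4515, -0.3046, 0.8387] o=[-0.4505, 0.6251, 0.7854] → [0.5250, -0.5703, 0.0756, -0.4515, -0.3046, 0.8387]
J5: z=[-0.0341, -0.9334, -0.3573] o=[-1.0575, 0.7063, 0.6312] → [-0.2919, 0.0091, 0.0042, -0.0341, -0.9334, -0.3573]
J6: z=[-0.9994, 0.0310, 0.0145] o=[-1.0561, 0.5097, 1.1449] → [-0.0073, -0.4580, 0.4752, -0.9994, 0.0310, 0.0145]
q̇ = J⁺·V = [-0.7200, 0.0500, -0.9790, 0.0330, -0.3520, -0.9760]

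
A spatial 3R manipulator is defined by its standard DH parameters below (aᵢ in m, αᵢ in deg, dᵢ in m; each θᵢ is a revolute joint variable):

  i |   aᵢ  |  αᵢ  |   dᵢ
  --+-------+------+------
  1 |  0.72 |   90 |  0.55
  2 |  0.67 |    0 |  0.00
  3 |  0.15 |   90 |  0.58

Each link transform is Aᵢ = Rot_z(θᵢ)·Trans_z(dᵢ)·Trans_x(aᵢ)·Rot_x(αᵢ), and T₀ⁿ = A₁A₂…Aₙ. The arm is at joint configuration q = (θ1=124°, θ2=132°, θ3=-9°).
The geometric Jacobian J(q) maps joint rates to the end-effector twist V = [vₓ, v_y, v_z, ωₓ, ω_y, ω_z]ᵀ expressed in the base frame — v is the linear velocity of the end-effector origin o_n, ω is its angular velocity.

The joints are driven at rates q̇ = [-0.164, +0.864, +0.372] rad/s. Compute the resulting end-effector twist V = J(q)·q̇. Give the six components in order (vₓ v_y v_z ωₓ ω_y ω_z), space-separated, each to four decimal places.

0.4065 -0.5470 -0.4883 1.0247 0.6912 -0.1640

o_n = [0.3746, 0.4818, 1.1737]
J₁: ẑ×o_n = [-0.4818, 0.3746, 0.0000], ω = ẑ
J2: z=[0.8290, 0.5592, 0.0000] o=[-0.4026, 0.5969, 0.5500] → [0.3488, -0.5171, -0.5300, 0.8290, 0.5592, 0.0000]
J3: z=[0.8290, 0.5592, 0.0000] o=[-0.1519, 0.2252, 1.0479] → [0.0703, -0.1043, -0.0817, 0.8290, 0.5592, 0.0000]
V = J·q̇ = [0.4065, -0.5470, -0.4883, 1.0247, 0.6912, -0.1640]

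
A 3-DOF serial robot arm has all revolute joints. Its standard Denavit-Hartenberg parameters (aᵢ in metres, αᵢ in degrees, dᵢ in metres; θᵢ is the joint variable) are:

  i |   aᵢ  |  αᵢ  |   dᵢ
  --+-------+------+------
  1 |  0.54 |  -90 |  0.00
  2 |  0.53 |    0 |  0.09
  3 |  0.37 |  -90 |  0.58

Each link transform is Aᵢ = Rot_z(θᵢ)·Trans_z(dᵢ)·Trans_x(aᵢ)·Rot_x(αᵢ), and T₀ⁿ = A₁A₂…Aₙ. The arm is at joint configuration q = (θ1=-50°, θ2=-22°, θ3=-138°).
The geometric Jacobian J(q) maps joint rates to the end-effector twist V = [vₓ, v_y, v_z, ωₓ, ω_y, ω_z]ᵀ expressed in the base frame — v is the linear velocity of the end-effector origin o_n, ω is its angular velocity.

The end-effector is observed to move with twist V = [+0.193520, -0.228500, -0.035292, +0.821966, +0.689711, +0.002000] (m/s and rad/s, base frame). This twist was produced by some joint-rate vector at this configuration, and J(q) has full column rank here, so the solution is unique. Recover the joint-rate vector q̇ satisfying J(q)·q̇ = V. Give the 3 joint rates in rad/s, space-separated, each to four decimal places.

o_n = [0.9527, -0.0931, 0.3251]
J₁: ẑ×o_n = [0.0931, 0.9527, -0.0000], ω = ẑ
J2: z=[0.7660, 0.6428, 0.0000] o=[0.3471, -0.4137, 0.0000] → [0.2090, -0.2490, -0.1437, 0.7660, 0.6428, 0.0000]
J3: z=[0.7660, 0.6428, 0.0000] o=[0.7319, -0.7323, 0.1985] → [0.0813, -0.0969, 0.3477, 0.7660, 0.6428, 0.0000]
q̇ = J⁺·V = [0.0020, 0.8310, 0.2420]

0.0020 0.8310 0.2420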